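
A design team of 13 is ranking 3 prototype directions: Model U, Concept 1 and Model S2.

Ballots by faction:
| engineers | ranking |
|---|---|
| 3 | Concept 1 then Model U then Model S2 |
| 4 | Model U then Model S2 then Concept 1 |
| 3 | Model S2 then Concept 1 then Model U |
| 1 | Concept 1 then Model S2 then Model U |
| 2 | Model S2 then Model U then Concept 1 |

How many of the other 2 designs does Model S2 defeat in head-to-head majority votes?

Model S2 against each rival (13 engineers):
Model S2 vs Model U: Model U wins 7–6.
Model S2 vs Concept 1: 9 to 4, Model S2.
Model S2 beats Concept 1; loses to Model U — 1 pairwise win.

1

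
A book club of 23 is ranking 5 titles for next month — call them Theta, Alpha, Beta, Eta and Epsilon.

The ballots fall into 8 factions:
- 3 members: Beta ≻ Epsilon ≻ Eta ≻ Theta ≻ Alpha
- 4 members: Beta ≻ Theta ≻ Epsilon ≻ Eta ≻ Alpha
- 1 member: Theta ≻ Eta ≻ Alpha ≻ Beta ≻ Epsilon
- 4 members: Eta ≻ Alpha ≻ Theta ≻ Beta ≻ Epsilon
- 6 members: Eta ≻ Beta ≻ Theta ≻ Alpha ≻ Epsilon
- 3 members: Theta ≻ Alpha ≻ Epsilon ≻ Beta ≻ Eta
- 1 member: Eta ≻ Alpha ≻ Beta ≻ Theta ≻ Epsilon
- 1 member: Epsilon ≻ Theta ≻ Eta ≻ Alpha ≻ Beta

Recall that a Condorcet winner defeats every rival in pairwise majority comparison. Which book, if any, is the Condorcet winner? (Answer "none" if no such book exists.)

Eta

Pairwise majorities:
Theta vs Alpha: Theta wins 18–5.
Theta vs Beta: Beta, 14–9.
Theta–Eta: Eta 14–9.
Theta vs Epsilon: Theta, 19–4.
Alpha vs Beta: Beta, 13–10.
Alpha–Eta: Eta 20–3.
Alpha vs Epsilon: Alpha, 15–8.
Beta vs Eta: Eta wins 13–10.
Beta vs Epsilon: Beta wins 19–4.
Eta vs Epsilon: Eta, 12–11.
Only Eta has no losses; Eta is the Condorcet winner.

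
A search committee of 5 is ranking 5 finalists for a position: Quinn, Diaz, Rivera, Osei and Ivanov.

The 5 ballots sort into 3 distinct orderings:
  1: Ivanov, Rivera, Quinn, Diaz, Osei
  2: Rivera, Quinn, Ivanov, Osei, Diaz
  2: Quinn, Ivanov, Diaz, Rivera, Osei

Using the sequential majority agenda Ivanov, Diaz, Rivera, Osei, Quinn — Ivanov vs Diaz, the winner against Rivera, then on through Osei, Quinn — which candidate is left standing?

Round 1: Ivanov vs Diaz — 5–0, Ivanov advances.
Round 2: Ivanov vs Rivera — 3–2, Ivanov advances.
Round 3: Ivanov vs Osei — 5–0, Ivanov advances.
Round 4: Ivanov vs Quinn — 1–4, Quinn advances.
The agenda winner is Quinn.

Quinn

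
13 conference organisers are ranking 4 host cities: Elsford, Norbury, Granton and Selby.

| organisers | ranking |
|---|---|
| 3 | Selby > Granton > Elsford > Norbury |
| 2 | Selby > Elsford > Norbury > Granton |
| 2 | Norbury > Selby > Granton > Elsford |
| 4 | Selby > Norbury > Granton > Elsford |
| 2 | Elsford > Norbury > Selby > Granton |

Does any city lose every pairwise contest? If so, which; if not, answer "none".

Pairwise majorities:
Elsford–Norbury: Elsford 7–6.
Elsford vs Granton: Elsford is ranked higher on 2+2 = 4 ballots, Granton on 9. Granton wins 9–4.
Elsford vs Selby: Selby, 11–2.
Norbury–Granton: Norbury 10–3.
Norbury–Selby: Selby 9–4.
Granton vs Selby: Granton is ranked higher on 0 ballots, Selby on 13. Selby wins 13–0.
Each city has at least one pairwise win (Elsford beats Norbury; Norbury beats Granton; Granton beats Elsford; Selby beats Elsford) — no Condorcet loser.

none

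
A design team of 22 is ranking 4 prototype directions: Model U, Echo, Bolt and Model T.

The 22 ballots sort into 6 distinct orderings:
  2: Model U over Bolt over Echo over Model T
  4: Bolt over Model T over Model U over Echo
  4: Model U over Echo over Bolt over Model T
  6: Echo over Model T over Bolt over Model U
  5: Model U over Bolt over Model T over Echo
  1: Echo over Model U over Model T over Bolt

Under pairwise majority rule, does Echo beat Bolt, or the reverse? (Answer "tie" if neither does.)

tie

Ballots ranking Echo above Bolt: 4 + 6 + 1 = 11.
Ballots ranking Bolt above Echo: 22 − 11 = 11.
11–11: the pair ties.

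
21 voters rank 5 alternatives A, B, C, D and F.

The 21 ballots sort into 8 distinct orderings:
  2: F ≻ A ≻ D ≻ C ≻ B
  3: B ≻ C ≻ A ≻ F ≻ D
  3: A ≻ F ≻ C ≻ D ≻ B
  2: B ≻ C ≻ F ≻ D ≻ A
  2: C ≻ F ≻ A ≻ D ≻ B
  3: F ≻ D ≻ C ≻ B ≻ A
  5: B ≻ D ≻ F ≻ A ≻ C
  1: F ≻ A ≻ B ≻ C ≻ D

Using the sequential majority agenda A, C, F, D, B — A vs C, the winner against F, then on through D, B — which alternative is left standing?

Round 1: A vs C — 11–10, A advances.
Round 2: A vs F — 6–15, F advances.
Round 3: F vs D — 16–5, F advances.
Round 4: F vs B — 11–10, F advances.
F survives the agenda.

F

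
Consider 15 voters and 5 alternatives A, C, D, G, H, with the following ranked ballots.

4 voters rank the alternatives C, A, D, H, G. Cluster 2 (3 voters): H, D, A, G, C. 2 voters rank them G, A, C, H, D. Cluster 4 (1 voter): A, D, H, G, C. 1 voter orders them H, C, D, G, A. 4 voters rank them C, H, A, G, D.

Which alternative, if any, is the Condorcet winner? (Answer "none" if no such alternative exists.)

Head-to-head results (15 voters):
A vs C: C wins 9–6.
A vs D: A, 11–4.
A vs G: A wins 12–3.
A vs H: H wins 8–7.
C–D: C 11–4.
C vs G: C wins 9–6.
C–H: C 10–5.
D–G: D 9–6.
D vs H: H wins 10–5.
G vs H: H, 13–2.
Only C has no losses; C is the Condorcet winner.

C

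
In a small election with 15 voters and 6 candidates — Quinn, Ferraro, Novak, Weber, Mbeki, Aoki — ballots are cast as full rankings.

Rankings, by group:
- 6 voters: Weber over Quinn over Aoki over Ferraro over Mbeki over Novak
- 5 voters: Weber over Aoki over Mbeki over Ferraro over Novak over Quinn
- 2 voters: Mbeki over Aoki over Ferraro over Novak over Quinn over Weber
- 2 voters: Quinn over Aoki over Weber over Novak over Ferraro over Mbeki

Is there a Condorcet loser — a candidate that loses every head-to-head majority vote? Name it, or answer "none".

Novak

Pairwise majorities:
Quinn vs Ferraro: 8 to 7, Quinn.
Quinn vs Novak: Quinn, 8–7.
Quinn vs Weber: 2+2 = 4 for Quinn, 11 for Weber — Weber by 11–4.
Quinn vs Mbeki: Quinn preferred on 6+2 = 8 ballots; Quinn wins 8–7.
Quinn vs Aoki: Quinn preferred on 6+2 = 8 ballots; Quinn wins 8–7.
Ferraro–Novak: Ferraro 13–2.
Ferraro vs Weber: 2 to 13, Weber.
Ferraro vs Mbeki: Ferraro, 8–7.
Ferraro vs Aoki: Ferraro preferred on 0 ballots; Aoki wins 15–0.
Novak vs Weber: Weber, 13–2.
Novak vs Mbeki: Novak is ranked higher on 2 ballots, Mbeki on 13. Mbeki wins 13–2.
Novak vs Aoki: Aoki wins 15–0.
Weber vs Mbeki: Weber preferred on 6+5+2 = 13 ballots; Weber wins 13–2.
Weber vs Aoki: Weber is ranked higher on 6+5 = 11 ballots, Aoki on 4. Weber wins 11–4.
Mbeki vs Aoki: 2 for Mbeki, 13 for Aoki — Aoki by 13–2.
Novak is beaten in every head-to-head and is the Condorcet loser.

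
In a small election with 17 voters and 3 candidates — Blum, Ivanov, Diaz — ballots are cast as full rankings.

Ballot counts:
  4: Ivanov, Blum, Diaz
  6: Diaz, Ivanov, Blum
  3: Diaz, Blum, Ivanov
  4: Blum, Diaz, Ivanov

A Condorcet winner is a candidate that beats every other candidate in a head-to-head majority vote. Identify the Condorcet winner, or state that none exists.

Diaz

Check each pair by majority over 17 ballots:
Blum vs Ivanov: 3+4 = 7 for Blum, 10 for Ivanov — Ivanov by 10–7.
Blum vs Diaz: 4+4 = 8 for Blum, 9 for Diaz — Diaz by 9–8.
Ivanov vs Diaz: 4 for Ivanov, 13 for Diaz — Diaz by 13–4.
Diaz defeats every rival head-to-head and is the Condorcet winner.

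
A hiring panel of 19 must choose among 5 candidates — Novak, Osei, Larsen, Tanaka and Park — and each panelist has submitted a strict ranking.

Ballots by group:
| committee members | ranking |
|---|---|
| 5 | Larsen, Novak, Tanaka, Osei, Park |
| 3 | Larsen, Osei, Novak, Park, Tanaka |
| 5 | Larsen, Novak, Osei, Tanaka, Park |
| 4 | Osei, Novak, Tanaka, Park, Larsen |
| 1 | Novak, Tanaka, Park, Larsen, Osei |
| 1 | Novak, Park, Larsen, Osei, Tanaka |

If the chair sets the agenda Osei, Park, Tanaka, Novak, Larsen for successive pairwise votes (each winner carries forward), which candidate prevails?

Larsen

Round 1: Osei vs Park — 17–2, Osei advances.
Round 2: Osei vs Tanaka — 13–6, Osei advances.
Round 3: Osei vs Novak — 7–12, Novak advances.
Round 4: Novak vs Larsen — 6–13, Larsen advances.
The agenda winner is Larsen.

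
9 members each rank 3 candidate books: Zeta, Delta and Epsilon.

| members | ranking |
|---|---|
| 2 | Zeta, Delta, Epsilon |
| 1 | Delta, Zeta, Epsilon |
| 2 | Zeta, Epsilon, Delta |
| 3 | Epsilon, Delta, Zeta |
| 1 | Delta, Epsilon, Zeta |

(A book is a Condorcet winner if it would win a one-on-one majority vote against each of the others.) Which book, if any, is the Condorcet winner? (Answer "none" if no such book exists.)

none

Pairwise majorities:
Zeta–Delta: Delta 5–4.
Zeta–Epsilon: Zeta 5–4.
Delta vs Epsilon: Epsilon, 5–4.
No book is unbeaten: Zeta loses to Delta; Delta loses to Epsilon; Epsilon loses to Zeta. In particular Zeta → Epsilon → Delta → Zeta is a majority cycle — no Condorcet winner exists.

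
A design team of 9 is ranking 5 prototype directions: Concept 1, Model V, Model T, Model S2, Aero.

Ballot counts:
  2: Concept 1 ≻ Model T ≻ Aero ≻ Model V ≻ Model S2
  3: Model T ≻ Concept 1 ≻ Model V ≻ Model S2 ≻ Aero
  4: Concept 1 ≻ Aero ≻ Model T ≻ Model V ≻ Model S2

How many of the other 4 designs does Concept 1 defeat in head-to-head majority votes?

Concept 1 against each rival (9 engineers):
Concept 1 vs Model V: Concept 1 is ranked higher on 2+3+4 = 9 ballots, Model V on 0. Concept 1 wins 9–0.
Concept 1 vs Model T: Concept 1, 6–3.
Concept 1 vs Model S2: Concept 1 preferred on 2+3+4 = 9 ballots; Concept 1 wins 9–0.
Concept 1 vs Aero: Concept 1, 9–0.
Concept 1 beats Model V, Model T, Model S2, Aero — 4 pairwise wins.

4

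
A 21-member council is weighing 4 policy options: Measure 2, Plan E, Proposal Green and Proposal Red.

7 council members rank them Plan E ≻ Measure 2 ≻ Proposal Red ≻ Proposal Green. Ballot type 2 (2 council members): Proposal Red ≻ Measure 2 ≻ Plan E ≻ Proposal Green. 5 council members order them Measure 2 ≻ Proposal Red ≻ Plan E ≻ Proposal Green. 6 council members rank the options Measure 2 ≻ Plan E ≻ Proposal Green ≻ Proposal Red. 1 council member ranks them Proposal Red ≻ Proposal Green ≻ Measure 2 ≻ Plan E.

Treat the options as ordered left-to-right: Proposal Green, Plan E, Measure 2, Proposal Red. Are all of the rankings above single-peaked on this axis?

Axis positions: Proposal Green=1, Plan E=2, Measure 2=3, Proposal Red=4.
Ballot type 1 (peak Plan E at position 2): ranking walks positions 2-3-4-1, expanding outward from the peak — single-peaked.
Ballot type 2 (peak Proposal Red at position 4): ranking walks positions 4-3-2-1, expanding outward from the peak — single-peaked.
Ballot type 3 (peak Measure 2 at position 3): ranking walks positions 3-4-2-1, expanding outward from the peak — single-peaked.
Ballot type 4 (peak Measure 2 at position 3): ranking walks positions 3-2-1-4, expanding outward from the peak — single-peaked.
Ballot type 5: ranking walks positions 4-1-3-2; Proposal Green is ranked above Measure 2 even though Measure 2 lies between Proposal Green and the peak Proposal Red on the axis — preferences dip and rise again. Not single-peaked.
Ballot type 5 violates single-peakedness, so the profile is not single-peaked on this axis.

no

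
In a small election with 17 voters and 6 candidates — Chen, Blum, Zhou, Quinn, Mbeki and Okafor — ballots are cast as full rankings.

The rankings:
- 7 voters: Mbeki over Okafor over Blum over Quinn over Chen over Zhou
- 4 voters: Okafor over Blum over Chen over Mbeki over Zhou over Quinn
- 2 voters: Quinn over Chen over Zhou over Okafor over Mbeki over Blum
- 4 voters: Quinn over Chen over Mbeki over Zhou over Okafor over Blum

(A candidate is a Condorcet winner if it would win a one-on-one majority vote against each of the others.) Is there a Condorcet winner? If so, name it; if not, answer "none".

none

Pairwise majorities:
Chen–Blum: Blum 11–6.
Chen–Zhou: Chen 17–0.
Chen vs Quinn: Quinn wins 13–4.
Chen–Mbeki: Chen 10–7.
Chen–Okafor: Okafor 11–6.
Blum vs Zhou: Blum wins 11–6.
Blum vs Quinn: Blum wins 11–6.
Blum vs Mbeki: Mbeki, 13–4.
Blum vs Okafor: Okafor, 17–0.
Zhou vs Quinn: Quinn, 13–4.
Zhou–Mbeki: Mbeki 15–2.
Zhou vs Okafor: Okafor wins 11–6.
Quinn vs Mbeki: Mbeki, 11–6.
Quinn vs Okafor: Okafor, 11–6.
Mbeki–Okafor: Mbeki 11–6.
No candidate is unbeaten: Chen loses to Blum; Blum loses to Mbeki; Zhou loses to Chen; Quinn loses to Blum; Mbeki loses to Chen; Okafor loses to Mbeki. In particular Chen beats Mbeki beats Blum beats Chen is a majority cycle — no Condorcet winner exists.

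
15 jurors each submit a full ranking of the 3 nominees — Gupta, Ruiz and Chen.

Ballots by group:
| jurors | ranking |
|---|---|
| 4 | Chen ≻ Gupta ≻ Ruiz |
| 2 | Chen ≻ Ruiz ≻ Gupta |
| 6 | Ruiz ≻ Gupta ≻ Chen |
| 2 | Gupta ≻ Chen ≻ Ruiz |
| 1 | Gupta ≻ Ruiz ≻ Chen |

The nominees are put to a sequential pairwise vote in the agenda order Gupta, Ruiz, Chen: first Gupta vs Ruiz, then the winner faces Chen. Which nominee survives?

Chen

Round 1: Gupta vs Ruiz — 7–8, Ruiz advances.
Round 2: Ruiz vs Chen — 7–8, Chen advances.
The agenda winner is Chen.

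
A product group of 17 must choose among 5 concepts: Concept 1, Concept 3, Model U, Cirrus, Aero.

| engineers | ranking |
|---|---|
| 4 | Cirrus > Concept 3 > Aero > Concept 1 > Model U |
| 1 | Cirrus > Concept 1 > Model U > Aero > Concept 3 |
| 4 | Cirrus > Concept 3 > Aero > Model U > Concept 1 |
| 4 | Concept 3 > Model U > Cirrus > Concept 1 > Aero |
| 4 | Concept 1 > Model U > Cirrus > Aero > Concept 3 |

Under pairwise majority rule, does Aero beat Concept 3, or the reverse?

Ballots ranking Aero above Concept 3: 1 + 4 = 5.
Ballots ranking Concept 3 above Aero: 17 − 5 = 12.
Concept 3 wins the head-to-head 12–5.

Concept 3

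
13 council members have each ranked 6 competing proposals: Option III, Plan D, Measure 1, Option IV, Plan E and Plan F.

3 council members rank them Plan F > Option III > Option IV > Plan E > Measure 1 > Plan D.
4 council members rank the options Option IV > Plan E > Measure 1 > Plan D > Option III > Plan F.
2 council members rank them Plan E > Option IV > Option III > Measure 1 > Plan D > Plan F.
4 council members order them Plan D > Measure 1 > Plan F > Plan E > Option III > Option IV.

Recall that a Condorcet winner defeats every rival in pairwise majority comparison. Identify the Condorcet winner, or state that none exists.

Pairwise majorities:
Option III vs Plan D: Option III preferred on 3+2 = 5 ballots; Plan D wins 8–5.
Option III vs Measure 1: Option III preferred on 3+2 = 5 ballots; Measure 1 wins 8–5.
Option III vs Option IV: 3+4 = 7 for Option III, 6 for Option IV — Option III by 7–6.
Option III vs Plan E: Option III is ranked higher on 3 ballots, Plan E on 10. Plan E wins 10–3.
Option III vs Plan F: 4+2 = 6 for Option III, 7 for Plan F — Plan F by 7–6.
Plan D vs Measure 1: 4 for Plan D, 9 for Measure 1 — Measure 1 by 9–4.
Plan D vs Option IV: Plan D preferred on 4 ballots; Option IV wins 9–4.
Plan D vs Plan E: Plan D is ranked higher on 4 ballots, Plan E on 9. Plan E wins 9–4.
Plan D vs Plan F: 4+2+4 = 10 for Plan D, 3 for Plan F — Plan D by 10–3.
Measure 1 vs Option IV: 4 to 9, Option IV.
Measure 1 vs Plan E: Measure 1 is ranked higher on 4 ballots, Plan E on 9. Plan E wins 9–4.
Measure 1 vs Plan F: Measure 1 is ranked higher on 4+2+4 = 10 ballots, Plan F on 3. Measure 1 wins 10–3.
Option IV vs Plan E: 3+4 = 7 for Option IV, 6 for Plan E — Option IV by 7–6.
Option IV vs Plan F: 4+2 = 6 for Option IV, 7 for Plan F — Plan F by 7–6.
Plan E vs Plan F: 4+2 = 6 for Plan E, 7 for Plan F — Plan F by 7–6.
Each option drops at least one matchup (Option III loses to Plan D; Plan D loses to Measure 1; Measure 1 loses to Option IV; Option IV loses to Option III; Plan E loses to Option IV; Plan F loses to Plan D); the cycle Option III > Option IV > Plan D > Option III rules out a Condorcet winner.

none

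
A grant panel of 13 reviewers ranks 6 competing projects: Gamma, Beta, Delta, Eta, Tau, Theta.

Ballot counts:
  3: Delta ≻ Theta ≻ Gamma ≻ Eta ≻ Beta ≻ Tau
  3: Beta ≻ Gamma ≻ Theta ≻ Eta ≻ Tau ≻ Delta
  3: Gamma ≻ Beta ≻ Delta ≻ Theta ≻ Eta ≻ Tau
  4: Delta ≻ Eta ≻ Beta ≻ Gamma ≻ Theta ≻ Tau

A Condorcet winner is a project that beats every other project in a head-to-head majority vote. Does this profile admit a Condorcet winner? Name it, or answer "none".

Delta

Head-to-head results (13 reviewers):
Gamma vs Beta: Beta wins 7–6.
Gamma–Delta: Delta 7–6.
Gamma vs Eta: Gamma, 9–4.
Gamma vs Tau: Gamma wins 13–0.
Gamma–Theta: Gamma 10–3.
Beta–Delta: Delta 7–6.
Beta vs Eta: Eta wins 7–6.
Beta vs Tau: Beta wins 13–0.
Beta vs Theta: Beta, 10–3.
Delta–Eta: Delta 10–3.
Delta vs Tau: Delta wins 10–3.
Delta vs Theta: Delta wins 10–3.
Eta–Tau: Eta 13–0.
Eta vs Theta: Theta, 9–4.
Tau vs Theta: Theta, 13–0.
Delta defeats every rival head-to-head and is the Condorcet winner.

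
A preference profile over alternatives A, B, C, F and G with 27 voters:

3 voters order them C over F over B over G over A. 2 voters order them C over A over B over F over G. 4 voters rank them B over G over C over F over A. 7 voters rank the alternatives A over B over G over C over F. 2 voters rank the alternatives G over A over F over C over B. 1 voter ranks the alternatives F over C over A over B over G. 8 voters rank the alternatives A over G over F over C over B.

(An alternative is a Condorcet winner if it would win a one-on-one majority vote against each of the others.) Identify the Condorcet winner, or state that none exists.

Head-to-head results (27 voters):
A vs B: A is ranked higher on 2+7+2+1+8 = 20 ballots, B on 7. A wins 20–7.
A vs C: 7+2+8 = 17 for A, 10 for C — A by 17–10.
A vs F: 19 to 8, A.
A vs G: 18 to 9, A.
B vs C: 4+7 = 11 for B, 16 for C — C by 16–11.
B vs F: B preferred on 2+4+7 = 13 ballots; F wins 14–13.
B vs G: 17 to 10, B.
C vs F: 3+2+4+7 = 16 for C, 11 for F — C by 16–11.
C vs G: 3+2+1 = 6 for C, 21 for G — G by 21–6.
F vs G: F is ranked higher on 3+2+1 = 6 ballots, G on 21. G wins 21–6.
A beats each of B, C, F, G — A is the Condorcet winner.

A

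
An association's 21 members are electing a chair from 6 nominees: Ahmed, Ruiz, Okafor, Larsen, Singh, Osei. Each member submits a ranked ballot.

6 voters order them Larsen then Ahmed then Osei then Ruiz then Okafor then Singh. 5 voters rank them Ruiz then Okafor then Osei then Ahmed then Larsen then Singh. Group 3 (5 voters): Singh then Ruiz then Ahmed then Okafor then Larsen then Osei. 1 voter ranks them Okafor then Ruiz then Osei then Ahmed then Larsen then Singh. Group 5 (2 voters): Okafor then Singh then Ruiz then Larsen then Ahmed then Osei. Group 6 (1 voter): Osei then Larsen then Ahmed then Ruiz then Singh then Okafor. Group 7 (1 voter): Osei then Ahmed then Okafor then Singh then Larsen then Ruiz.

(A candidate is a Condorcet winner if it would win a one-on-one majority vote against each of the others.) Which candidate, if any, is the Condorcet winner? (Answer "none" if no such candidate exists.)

Ruiz

Head-to-head results (21 voters):
Ahmed vs Ruiz: Ahmed preferred on 6+1+1 = 8 ballots; Ruiz wins 13–8.
Ahmed–Okafor: Ahmed 13–8.
Ahmed vs Larsen: Ahmed wins 12–9.
Ahmed vs Singh: Ahmed, 14–7.
Ahmed vs Osei: Ahmed wins 13–8.
Ruiz vs Okafor: Ruiz, 17–4.
Ruiz vs Larsen: Ruiz, 13–8.
Ruiz vs Singh: Ruiz wins 13–8.
Ruiz–Osei: Ruiz 13–8.
Okafor vs Larsen: Okafor preferred on 5+5+1+2+1 = 14 ballots; Okafor wins 14–7.
Okafor–Singh: Okafor 15–6.
Okafor vs Osei: 13 to 8, Okafor.
Larsen vs Singh: Larsen, 13–8.
Larsen vs Osei: 6+5+2 = 13 for Larsen, 8 for Osei — Larsen by 13–8.
Singh vs Osei: Osei, 14–7.
Only Ruiz has no losses; Ruiz is the Condorcet winner.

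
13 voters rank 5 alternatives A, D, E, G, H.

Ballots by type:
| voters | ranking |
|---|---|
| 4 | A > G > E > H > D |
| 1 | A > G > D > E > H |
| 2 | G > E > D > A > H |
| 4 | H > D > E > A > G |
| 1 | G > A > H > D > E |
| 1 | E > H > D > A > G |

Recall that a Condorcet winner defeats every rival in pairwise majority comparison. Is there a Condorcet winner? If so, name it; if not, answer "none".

none

Head-to-head results (13 voters):
A vs D: A preferred on 4+1+1 = 6 ballots; D wins 7–6.
A vs E: A preferred on 4+1+1 = 6 ballots; E wins 7–6.
A vs G: A preferred on 4+1+4+1 = 10 ballots; A wins 10–3.
A vs H: A is ranked higher on 4+1+2+1 = 8 ballots, H on 5. A wins 8–5.
D vs E: 6 to 7, E.
D vs G: D is ranked higher on 4+1 = 5 ballots, G on 8. G wins 8–5.
D vs H: 3 to 10, H.
E vs G: 4+1 = 5 for E, 8 for G — G by 8–5.
E vs H: 4+1+2+1 = 8 for E, 5 for H — E by 8–5.
G vs H: G preferred on 4+1+2+1 = 8 ballots; G wins 8–5.
Every alternative loses at least once (A loses to D; D loses to E; E loses to G; G loses to A; H loses to A). The majority relation contains the cycle A → G → D → A, so there is no Condorcet winner.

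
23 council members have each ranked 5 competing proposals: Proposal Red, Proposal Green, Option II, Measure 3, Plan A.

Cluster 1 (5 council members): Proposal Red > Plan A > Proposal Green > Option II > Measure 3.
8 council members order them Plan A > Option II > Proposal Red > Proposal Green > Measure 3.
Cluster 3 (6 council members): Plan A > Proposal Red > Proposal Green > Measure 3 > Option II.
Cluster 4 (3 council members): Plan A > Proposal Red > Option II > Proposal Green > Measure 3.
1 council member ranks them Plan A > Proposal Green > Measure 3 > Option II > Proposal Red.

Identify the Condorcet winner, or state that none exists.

Pairwise majorities:
Proposal Red–Proposal Green: Proposal Red 22–1.
Proposal Red vs Option II: Proposal Red wins 14–9.
Proposal Red vs Measure 3: Proposal Red wins 22–1.
Proposal Red vs Plan A: Plan A wins 18–5.
Proposal Green–Option II: Proposal Green 12–11.
Proposal Green vs Measure 3: Proposal Green wins 23–0.
Proposal Green–Plan A: Plan A 23–0.
Option II vs Measure 3: Option II wins 16–7.
Option II vs Plan A: Plan A wins 23–0.
Measure 3–Plan A: Plan A 23–0.
Plan A wins every pairwise contest, so Plan A is the Condorcet winner.

Plan A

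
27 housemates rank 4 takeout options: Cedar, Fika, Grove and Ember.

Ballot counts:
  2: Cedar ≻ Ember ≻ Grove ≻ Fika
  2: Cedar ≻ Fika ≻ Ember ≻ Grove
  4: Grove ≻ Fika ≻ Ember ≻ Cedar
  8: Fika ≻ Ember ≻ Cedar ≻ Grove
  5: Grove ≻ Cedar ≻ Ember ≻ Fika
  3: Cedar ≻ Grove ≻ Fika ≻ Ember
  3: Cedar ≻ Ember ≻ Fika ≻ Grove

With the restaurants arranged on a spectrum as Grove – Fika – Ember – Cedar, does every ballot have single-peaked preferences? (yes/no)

Axis positions: Grove=1, Fika=2, Ember=3, Cedar=4.
Type 1: ranking walks positions 4-3-1-2; Grove is ranked above Fika even though Fika lies between Grove and the peak Cedar on the axis — preferences dip and rise again. Not single-peaked.
Type 2: ranking walks positions 4-2-3-1; Fika is ranked above Ember even though Ember lies between Fika and the peak Cedar on the axis — preferences dip and rise again. Not single-peaked.
Type 3 (peak Grove at position 1): ranking walks positions 1-2-3-4, expanding outward from the peak — single-peaked.
Type 4 (peak Fika at position 2): ranking walks positions 2-3-4-1, expanding outward from the peak — single-peaked.
Type 5: ranking walks positions 1-4-3-2; Cedar is ranked above Fika even though Fika lies between Cedar and the peak Grove on the axis — preferences dip and rise again. Not single-peaked.
Type 6: ranking walks positions 4-1-2-3; Grove is ranked above Ember even though Ember lies between Grove and the peak Cedar on the axis — preferences dip and rise again. Not single-peaked.
Type 7 (peak Cedar at position 4): ranking walks positions 4-3-2-1, expanding outward from the peak — single-peaked.
Type 1 violates single-peakedness, so the profile is not single-peaked on this axis.

no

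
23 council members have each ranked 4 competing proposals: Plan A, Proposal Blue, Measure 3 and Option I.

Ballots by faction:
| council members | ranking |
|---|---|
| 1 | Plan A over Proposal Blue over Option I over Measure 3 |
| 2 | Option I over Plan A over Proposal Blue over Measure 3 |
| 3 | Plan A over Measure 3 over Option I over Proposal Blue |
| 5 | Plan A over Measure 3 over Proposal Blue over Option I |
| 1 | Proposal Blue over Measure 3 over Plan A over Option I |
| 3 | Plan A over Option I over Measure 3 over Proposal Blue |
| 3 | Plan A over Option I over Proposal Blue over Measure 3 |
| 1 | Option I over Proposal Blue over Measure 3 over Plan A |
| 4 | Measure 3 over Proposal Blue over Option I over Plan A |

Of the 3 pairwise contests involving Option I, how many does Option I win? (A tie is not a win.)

Option I against each rival (23 council members):
Option I vs Plan A: Option I preferred on 2+1+4 = 7 ballots; Plan A wins 16–7.
Option I–Proposal Blue: Option I 12–11.
Option I vs Measure 3: Option I preferred on 1+2+3+3+1 = 10 ballots; Measure 3 wins 13–10.
Option I beats Proposal Blue; loses to Plan A, Measure 3 — 1 pairwise win.

1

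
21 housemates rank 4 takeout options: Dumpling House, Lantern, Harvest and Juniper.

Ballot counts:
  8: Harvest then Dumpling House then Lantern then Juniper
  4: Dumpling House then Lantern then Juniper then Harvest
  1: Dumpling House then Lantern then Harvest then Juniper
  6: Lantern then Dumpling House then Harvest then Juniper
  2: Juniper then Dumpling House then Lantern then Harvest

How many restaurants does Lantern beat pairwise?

2

Lantern against each rival (21 friends):
Lantern–Dumpling House: Dumpling House 15–6.
Lantern vs Harvest: Lantern preferred on 4+1+6+2 = 13 ballots; Lantern wins 13–8.
Lantern vs Juniper: 8+4+1+6 = 19 for Lantern, 2 for Juniper — Lantern by 19–2.
Lantern beats Harvest, Juniper; loses to Dumpling House — 2 pairwise wins.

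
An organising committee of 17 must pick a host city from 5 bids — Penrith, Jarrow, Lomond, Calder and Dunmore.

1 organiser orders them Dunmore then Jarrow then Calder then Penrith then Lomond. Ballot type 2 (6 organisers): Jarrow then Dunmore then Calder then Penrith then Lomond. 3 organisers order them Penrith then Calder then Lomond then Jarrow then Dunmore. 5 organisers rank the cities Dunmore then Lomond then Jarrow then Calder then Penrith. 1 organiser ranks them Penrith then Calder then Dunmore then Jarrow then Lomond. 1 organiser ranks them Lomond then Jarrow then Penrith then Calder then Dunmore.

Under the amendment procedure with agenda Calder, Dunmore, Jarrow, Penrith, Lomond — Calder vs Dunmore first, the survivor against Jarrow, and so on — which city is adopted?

Lomond

Round 1: Calder vs Dunmore — 5–12, Dunmore advances.
Round 2: Dunmore vs Jarrow — 7–10, Jarrow advances.
Round 3: Jarrow vs Penrith — 13–4, Jarrow advances.
Round 4: Jarrow vs Lomond — 8–9, Lomond advances.
Lomond survives the agenda.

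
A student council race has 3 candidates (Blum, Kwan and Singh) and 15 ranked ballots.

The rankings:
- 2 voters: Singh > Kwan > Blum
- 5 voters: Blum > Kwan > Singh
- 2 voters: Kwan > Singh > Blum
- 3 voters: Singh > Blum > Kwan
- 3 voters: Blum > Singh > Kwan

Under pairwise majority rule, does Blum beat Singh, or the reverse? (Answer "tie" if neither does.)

Ballots ranking Blum above Singh: 5 + 3 = 8.
Ballots ranking Singh above Blum: 15 − 8 = 7.
Blum wins the head-to-head 8–7.

Blum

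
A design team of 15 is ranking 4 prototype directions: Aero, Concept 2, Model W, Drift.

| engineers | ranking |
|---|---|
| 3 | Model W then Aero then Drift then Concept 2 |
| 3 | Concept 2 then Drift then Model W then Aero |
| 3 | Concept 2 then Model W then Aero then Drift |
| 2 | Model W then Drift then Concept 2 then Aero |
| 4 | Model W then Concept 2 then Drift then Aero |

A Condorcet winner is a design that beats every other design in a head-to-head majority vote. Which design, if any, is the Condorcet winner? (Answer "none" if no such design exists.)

Pairwise majorities:
Aero vs Concept 2: Aero preferred on 3 ballots; Concept 2 wins 12–3.
Aero vs Model W: Aero preferred on 0 ballots; Model W wins 15–0.
Aero vs Drift: Drift, 9–6.
Concept 2 vs Model W: 6 to 9, Model W.
Concept 2–Drift: Concept 2 10–5.
Model W vs Drift: Model W wins 12–3.
Model W beats each of Aero, Concept 2, Drift — Model W is the Condorcet winner.

Model W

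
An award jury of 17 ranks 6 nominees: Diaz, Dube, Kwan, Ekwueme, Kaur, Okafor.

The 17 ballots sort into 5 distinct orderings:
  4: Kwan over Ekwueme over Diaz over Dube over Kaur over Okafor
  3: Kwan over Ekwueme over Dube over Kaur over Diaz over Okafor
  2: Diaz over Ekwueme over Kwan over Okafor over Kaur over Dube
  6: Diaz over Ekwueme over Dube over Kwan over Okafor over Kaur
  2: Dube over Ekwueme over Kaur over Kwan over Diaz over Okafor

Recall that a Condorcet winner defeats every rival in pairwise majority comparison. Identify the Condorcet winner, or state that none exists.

Pairwise majorities:
Diaz vs Dube: 4+2+6 = 12 for Diaz, 5 for Dube — Diaz by 12–5.
Diaz vs Kwan: Diaz preferred on 2+6 = 8 ballots; Kwan wins 9–8.
Diaz vs Ekwueme: Diaz is ranked higher on 2+6 = 8 ballots, Ekwueme on 9. Ekwueme wins 9–8.
Diaz vs Kaur: 12 to 5, Diaz.
Diaz vs Okafor: 4+3+2+6+2 = 17 for Diaz, 0 for Okafor — Diaz by 17–0.
Dube vs Kwan: Dube preferred on 6+2 = 8 ballots; Kwan wins 9–8.
Dube vs Ekwueme: 2 to 15, Ekwueme.
Dube vs Kaur: 15 to 2, Dube.
Dube vs Okafor: 4+3+6+2 = 15 for Dube, 2 for Okafor — Dube by 15–2.
Kwan vs Ekwueme: 4+3 = 7 for Kwan, 10 for Ekwueme — Ekwueme by 10–7.
Kwan vs Kaur: Kwan is ranked higher on 4+3+2+6 = 15 ballots, Kaur on 2. Kwan wins 15–2.
Kwan vs Okafor: 4+3+2+6+2 = 17 for Kwan, 0 for Okafor — Kwan by 17–0.
Ekwueme vs Kaur: Ekwueme preferred on 4+3+2+6+2 = 17 ballots; Ekwueme wins 17–0.
Ekwueme vs Okafor: Ekwueme preferred on 4+3+2+6+2 = 17 ballots; Ekwueme wins 17–0.
Kaur vs Okafor: 9 to 8, Kaur.
Ekwueme wins every pairwise contest, so Ekwueme is the Condorcet winner.

Ekwueme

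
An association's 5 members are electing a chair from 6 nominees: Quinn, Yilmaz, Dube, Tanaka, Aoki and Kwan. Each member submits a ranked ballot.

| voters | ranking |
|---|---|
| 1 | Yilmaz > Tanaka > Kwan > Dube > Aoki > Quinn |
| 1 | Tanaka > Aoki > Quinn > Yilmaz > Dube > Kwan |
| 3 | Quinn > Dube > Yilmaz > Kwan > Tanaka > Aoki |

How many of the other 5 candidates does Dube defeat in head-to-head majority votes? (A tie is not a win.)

4

Dube against each rival (5 voters):
Dube vs Quinn: Dube is ranked higher on 1 ballot, Quinn on 4. Quinn wins 4–1.
Dube vs Yilmaz: Dube is ranked higher on 3 ballots, Yilmaz on 2. Dube wins 3–2.
Dube vs Tanaka: Dube is ranked higher on 3 ballots, Tanaka on 2. Dube wins 3–2.
Dube vs Aoki: Dube, 4–1.
Dube–Kwan: Dube 4–1.
Dube beats Yilmaz, Tanaka, Aoki, Kwan; loses to Quinn — 4 pairwise wins.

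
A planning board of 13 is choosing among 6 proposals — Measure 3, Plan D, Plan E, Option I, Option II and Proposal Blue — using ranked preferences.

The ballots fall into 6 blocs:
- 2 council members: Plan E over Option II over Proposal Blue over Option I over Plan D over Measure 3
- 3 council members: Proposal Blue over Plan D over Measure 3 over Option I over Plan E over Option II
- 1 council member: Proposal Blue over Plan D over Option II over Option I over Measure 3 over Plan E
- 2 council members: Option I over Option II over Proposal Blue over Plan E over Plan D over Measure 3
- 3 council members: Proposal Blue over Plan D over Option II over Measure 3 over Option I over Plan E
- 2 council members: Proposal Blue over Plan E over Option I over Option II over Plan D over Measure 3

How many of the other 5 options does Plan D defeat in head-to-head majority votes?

Plan D against each rival (13 council members):
Plan D vs Measure 3: 2+3+1+2+3+2 = 13 for Plan D, 0 for Measure 3 — Plan D by 13–0.
Plan D vs Plan E: 7 to 6, Plan D.
Plan D vs Option I: Plan D, 7–6.
Plan D vs Option II: 3+1+3 = 7 for Plan D, 6 for Option II — Plan D by 7–6.
Plan D vs Proposal Blue: Plan D preferred on 0 ballots; Proposal Blue wins 13–0.
Plan D beats Measure 3, Plan E, Option I, Option II; loses to Proposal Blue — 4 pairwise wins.

4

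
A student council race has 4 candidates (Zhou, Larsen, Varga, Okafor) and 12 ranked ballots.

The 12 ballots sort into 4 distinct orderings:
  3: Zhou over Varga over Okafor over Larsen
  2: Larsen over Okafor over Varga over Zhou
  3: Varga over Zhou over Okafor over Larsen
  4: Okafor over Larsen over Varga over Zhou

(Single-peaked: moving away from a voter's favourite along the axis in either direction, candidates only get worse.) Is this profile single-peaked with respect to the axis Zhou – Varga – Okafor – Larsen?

yes

Axis positions: Zhou=1, Varga=2, Okafor=3, Larsen=4.
Ballot type 1 (peak Zhou at position 1): ranking walks positions 1-2-3-4, expanding outward from the peak — single-peaked.
Ballot type 2 (peak Larsen at position 4): ranking walks positions 4-3-2-1, expanding outward from the peak — single-peaked.
Ballot type 3 (peak Varga at position 2): ranking walks positions 2-1-3-4, expanding outward from the peak — single-peaked.
Ballot type 4 (peak Okafor at position 3): ranking walks positions 3-4-2-1, expanding outward from the peak — single-peaked.
Every ranking is single-peaked on this axis.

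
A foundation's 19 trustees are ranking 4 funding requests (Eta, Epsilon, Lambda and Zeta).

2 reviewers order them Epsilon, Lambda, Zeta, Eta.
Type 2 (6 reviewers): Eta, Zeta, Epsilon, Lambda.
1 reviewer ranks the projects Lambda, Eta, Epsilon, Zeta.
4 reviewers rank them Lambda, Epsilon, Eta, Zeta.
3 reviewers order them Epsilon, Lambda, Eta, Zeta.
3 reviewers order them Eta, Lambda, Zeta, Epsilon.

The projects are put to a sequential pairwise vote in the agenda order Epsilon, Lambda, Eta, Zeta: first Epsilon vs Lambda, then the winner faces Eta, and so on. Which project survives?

Round 1: Epsilon vs Lambda — 11–8, Epsilon advances.
Round 2: Epsilon vs Eta — 9–10, Eta advances.
Round 3: Eta vs Zeta — 17–2, Eta advances.
Eta survives the agenda.

Eta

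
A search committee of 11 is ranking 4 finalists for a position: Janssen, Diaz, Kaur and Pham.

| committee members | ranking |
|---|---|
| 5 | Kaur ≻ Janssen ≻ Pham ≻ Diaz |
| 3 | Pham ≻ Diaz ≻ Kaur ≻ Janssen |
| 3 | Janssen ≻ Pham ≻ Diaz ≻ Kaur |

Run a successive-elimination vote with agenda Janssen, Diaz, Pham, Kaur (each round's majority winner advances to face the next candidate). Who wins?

Round 1: Janssen vs Diaz — 8–3, Janssen advances.
Round 2: Janssen vs Pham — 8–3, Janssen advances.
Round 3: Janssen vs Kaur — 3–8, Kaur advances.
Kaur survives the agenda.

Kaur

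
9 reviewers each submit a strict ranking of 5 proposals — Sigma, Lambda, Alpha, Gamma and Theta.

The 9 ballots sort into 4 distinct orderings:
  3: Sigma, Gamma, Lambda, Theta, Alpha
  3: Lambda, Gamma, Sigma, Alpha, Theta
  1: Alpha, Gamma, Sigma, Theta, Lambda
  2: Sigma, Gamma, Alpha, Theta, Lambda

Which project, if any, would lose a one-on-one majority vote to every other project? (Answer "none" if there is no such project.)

Head-to-head results (9 reviewers):
Sigma vs Lambda: Sigma is ranked higher on 3+1+2 = 6 ballots, Lambda on 3. Sigma wins 6–3.
Sigma vs Alpha: Sigma is ranked higher on 3+3+2 = 8 ballots, Alpha on 1. Sigma wins 8–1.
Sigma vs Gamma: Sigma, 5–4.
Sigma–Theta: Sigma 9–0.
Lambda vs Alpha: 6 to 3, Lambda.
Lambda vs Gamma: Gamma wins 6–3.
Lambda vs Theta: Lambda is ranked higher on 3+3 = 6 ballots, Theta on 3. Lambda wins 6–3.
Alpha vs Gamma: Alpha preferred on 1 ballot; Gamma wins 8–1.
Alpha vs Theta: Alpha, 6–3.
Gamma vs Theta: 9 to 0, Gamma.
Theta is beaten in every head-to-head and is the Condorcet loser.

Theta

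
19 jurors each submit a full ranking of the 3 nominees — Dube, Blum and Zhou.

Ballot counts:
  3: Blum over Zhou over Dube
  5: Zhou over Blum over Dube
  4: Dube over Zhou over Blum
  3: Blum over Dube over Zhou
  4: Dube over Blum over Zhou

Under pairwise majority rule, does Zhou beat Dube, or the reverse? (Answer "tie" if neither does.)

Ballots ranking Zhou above Dube: 3 + 5 = 8.
Ballots ranking Dube above Zhou: 19 − 8 = 11.
Dube wins the head-to-head 11–8.

Dube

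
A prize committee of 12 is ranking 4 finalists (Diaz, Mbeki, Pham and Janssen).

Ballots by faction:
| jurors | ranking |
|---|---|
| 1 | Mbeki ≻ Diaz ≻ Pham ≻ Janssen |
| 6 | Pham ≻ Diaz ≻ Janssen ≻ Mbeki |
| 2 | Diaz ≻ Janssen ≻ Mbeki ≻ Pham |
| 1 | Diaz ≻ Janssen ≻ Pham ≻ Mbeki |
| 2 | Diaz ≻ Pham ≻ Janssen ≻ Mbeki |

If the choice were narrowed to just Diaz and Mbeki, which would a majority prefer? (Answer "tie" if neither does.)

Ballots ranking Diaz above Mbeki: 6 + 2 + 1 + 2 = 11.
Ballots ranking Mbeki above Diaz: 12 − 11 = 1.
Diaz wins the head-to-head 11–1.

Diaz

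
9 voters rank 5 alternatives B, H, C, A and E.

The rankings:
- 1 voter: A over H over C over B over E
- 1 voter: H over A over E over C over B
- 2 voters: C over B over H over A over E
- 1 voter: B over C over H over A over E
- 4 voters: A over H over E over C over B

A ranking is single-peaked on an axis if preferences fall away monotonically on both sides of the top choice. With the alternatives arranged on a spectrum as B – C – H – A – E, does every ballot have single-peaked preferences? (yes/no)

Axis positions: B=1, C=2, H=3, A=4, E=5.
Bloc 1 (peak A at position 4): ranking walks positions 4-3-2-1-5, expanding outward from the peak — single-peaked.
Bloc 2 (peak H at position 3): ranking walks positions 3-4-5-2-1, expanding outward from the peak — single-peaked.
Bloc 3 (peak C at position 2): ranking walks positions 2-1-3-4-5, expanding outward from the peak — single-peaked.
Bloc 4 (peak B at position 1): ranking walks positions 1-2-3-4-5, expanding outward from the peak — single-peaked.
Bloc 5 (peak A at position 4): ranking walks positions 4-3-5-2-1, expanding outward from the peak — single-peaked.
Every ranking is single-peaked on this axis.

yes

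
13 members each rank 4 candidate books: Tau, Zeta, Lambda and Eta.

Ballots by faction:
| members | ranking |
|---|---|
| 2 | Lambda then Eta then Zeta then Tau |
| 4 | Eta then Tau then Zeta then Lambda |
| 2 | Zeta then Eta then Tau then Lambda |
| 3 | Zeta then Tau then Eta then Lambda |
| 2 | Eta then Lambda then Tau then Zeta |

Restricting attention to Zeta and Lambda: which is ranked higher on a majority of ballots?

Ballots ranking Zeta above Lambda: 4 + 2 + 3 = 9.
Ballots ranking Lambda above Zeta: 13 − 9 = 4.
Zeta wins the head-to-head 9–4.

Zeta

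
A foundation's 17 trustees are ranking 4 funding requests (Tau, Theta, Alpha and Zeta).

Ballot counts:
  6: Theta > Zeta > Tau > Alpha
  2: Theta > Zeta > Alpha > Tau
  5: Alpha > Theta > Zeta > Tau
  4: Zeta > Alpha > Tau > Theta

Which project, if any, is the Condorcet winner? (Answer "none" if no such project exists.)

Head-to-head results (17 reviewers):
Tau vs Theta: Tau is ranked higher on 4 ballots, Theta on 13. Theta wins 13–4.
Tau–Alpha: Alpha 11–6.
Tau vs Zeta: Zeta, 17–0.
Theta vs Alpha: 8 to 9, Alpha.
Theta vs Zeta: Theta is ranked higher on 6+2+5 = 13 ballots, Zeta on 4. Theta wins 13–4.
Alpha vs Zeta: Alpha is ranked higher on 5 ballots, Zeta on 12. Zeta wins 12–5.
Each project drops at least one matchup (Tau loses to Theta; Theta loses to Alpha; Alpha loses to Zeta; Zeta loses to Theta); the cycle Theta > Zeta > Alpha > Theta rules out a Condorcet winner.

none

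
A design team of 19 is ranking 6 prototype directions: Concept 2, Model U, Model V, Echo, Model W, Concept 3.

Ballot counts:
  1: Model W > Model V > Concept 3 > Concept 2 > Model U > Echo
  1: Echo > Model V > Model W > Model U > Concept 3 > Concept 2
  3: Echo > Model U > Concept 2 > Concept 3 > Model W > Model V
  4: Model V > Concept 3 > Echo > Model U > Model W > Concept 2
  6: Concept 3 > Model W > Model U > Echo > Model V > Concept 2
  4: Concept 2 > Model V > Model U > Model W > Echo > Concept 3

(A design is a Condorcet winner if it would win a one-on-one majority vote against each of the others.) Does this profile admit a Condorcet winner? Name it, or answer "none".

none

Pairwise majorities:
Concept 2 vs Model U: Model U wins 14–5.
Concept 2 vs Model V: Model V, 12–7.
Concept 2 vs Echo: Echo, 14–5.
Concept 2 vs Model W: 3+4 = 7 for Concept 2, 12 for Model W — Model W by 12–7.
Concept 2 vs Concept 3: Concept 3, 12–7.
Model U vs Model V: Model U is ranked higher on 3+6 = 9 ballots, Model V on 10. Model V wins 10–9.
Model U vs Echo: Model U, 11–8.
Model U vs Model W: Model U preferred on 3+4+4 = 11 ballots; Model U wins 11–8.
Model U vs Concept 3: 1+3+4 = 8 for Model U, 11 for Concept 3 — Concept 3 by 11–8.
Model V vs Echo: Echo wins 10–9.
Model V vs Model W: 1+4+4 = 9 for Model V, 10 for Model W — Model W by 10–9.
Model V–Concept 3: Model V 10–9.
Echo vs Model W: 8 to 11, Model W.
Echo vs Concept 3: Concept 3 wins 11–8.
Model W vs Concept 3: Model W preferred on 1+1+4 = 6 ballots; Concept 3 wins 13–6.
Each design drops at least one matchup (Concept 2 loses to Model U; Model U loses to Model V; Model V loses to Echo; Echo loses to Model U; Model W loses to Model U; Concept 3 loses to Model V); the cycle Model U → Echo → Model V → Model U rules out a Condorcet winner.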